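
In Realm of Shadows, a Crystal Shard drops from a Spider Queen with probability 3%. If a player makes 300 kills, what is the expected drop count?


Expected drops = kills * (drop_rate / 100)
= 300 * (3 / 100)
= 300 * 0.03
= 9.0

9.0 drops


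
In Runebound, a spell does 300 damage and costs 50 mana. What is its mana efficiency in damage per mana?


Efficiency = damage / mana
= 300 / 50
= 6.00

6.00 dmg/mana


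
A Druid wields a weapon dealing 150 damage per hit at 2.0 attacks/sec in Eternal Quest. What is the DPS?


DPS = damage * attack_speed
= 150 * 2.0
= 300.0

300.0 DPS


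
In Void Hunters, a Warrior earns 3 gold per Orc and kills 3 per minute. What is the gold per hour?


Gold per minute = 3 * 3 = 9
Gold per hour = 9 * 60 = 540

540 gold/hour


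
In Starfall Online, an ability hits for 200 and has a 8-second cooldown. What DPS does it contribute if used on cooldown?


DPS = damage / cooldown
= 200 / 8
= 25.00

25.00 DPS


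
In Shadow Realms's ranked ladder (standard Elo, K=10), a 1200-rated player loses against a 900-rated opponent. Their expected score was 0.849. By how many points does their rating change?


Elo update: delta = K * (S - Ea), where S = 0 (loses)
S - Ea = 0 - 0.849 = -0.849
Rating change = 10 * -0.849
= -8.49

-8.49 rating points


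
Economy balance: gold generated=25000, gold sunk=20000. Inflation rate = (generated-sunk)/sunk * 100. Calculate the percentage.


Net gold = 25000 - 20000 = 5000
Inflation rate = net / sunk * 100 = 5000 / 20000 * 100
= 0.25 * 100
= 25.00%

25.00%


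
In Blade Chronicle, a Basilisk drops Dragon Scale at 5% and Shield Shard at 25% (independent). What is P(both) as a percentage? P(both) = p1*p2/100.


For independent events, P(both) = P(A) * P(B)
= 5% * 25%
= 125 / 100 %
= 1.25%

1.25%


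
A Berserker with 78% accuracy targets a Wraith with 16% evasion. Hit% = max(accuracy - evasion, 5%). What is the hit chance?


accuracy - evasion = 78 - 16 = 62
Apply floor: max(62, 5) = 62
Hit chance = 62%

62%


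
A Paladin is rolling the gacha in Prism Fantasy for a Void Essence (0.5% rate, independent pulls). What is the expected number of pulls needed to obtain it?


Expected pulls for a geometric distribution = 1/p = 100 / rate%
= 100 / 0.5
= 200.0

200.0 pulls


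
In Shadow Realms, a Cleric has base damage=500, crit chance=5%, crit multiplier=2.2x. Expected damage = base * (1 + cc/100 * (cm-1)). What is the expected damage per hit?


E[dmg] = base * (1 + crit_chance * (crit_mult - 1))
cc as decimal = 5/100 = 0.05
cm - 1 = 2.2 - 1 = 1.2
Bonus factor = 0.05 * 1.2 = 0.06
Total multiplier = 1 + 0.06 = 1.06
Expected damage = 500 * 1.06 = 530.00

530.00 damage


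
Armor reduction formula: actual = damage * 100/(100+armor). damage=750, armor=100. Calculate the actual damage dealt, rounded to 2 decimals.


actual = 750 * 100 / (100 + 100)
= 750 * 100 / 200
= 75000 / 200
= 375.00

375.00 damage


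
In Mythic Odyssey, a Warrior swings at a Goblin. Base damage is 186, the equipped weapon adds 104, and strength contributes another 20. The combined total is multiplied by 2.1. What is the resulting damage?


Sum base + weapon + str = 186 + 104 + 20 = 310
Multiply by 2.1:
310 * 2.1 = 651.0

651.0 damage


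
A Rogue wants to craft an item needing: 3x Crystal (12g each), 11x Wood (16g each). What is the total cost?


Cost breakdown:
  Crystal: 3 * 12 = 36
  Wood: 11 * 16 = 176
Total = 36 + 176 = 212

212 gold


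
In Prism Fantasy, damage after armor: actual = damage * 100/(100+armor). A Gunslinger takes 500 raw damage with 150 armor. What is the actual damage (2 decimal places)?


actual = 500 * 100 / (100 + 150)
= 500 * 100 / 250
= 50000 / 250
= 200.00

200.00 damage


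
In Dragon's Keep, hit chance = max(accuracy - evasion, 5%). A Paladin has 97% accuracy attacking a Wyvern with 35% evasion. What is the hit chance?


accuracy - evasion = 97 - 35 = 62
Apply floor: max(62, 5) = 62
Hit chance = 62%

62%


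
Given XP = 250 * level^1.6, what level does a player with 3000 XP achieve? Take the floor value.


XP = 250 * level^1.6, so level = (XP / 250)^(1/1.6)
= (3000 / 250)^(1/1.6)
= 12.0^0.625
= 4.7259
Floor: level = 4

level 4


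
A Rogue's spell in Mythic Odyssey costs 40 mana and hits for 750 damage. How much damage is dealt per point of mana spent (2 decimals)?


Efficiency = damage / mana
= 750 / 40
= 18.75

18.75 dmg/mana


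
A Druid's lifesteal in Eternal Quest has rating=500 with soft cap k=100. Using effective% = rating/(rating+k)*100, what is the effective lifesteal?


effective% = rating / (rating + k) * 100
= 500 / (500 + 100) * 100
= 500 / 600 * 100
= 0.833333 * 100
= 83.33%

83.33%


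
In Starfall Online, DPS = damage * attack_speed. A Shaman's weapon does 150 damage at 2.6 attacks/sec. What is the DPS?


DPS = damage * attack_speed
= 150 * 2.6
= 390.0

390.0 DPS


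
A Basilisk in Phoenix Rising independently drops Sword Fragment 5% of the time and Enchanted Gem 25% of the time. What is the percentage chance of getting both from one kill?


For independent events, P(both) = P(A) * P(B)
= 5% * 25%
= 125 / 100 %
= 1.25%

1.25%


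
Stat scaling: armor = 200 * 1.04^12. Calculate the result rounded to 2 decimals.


value = base * growth^level
= 200 * 1.04^12
= 200 * 1.601032
= 320.21

320.21 armor


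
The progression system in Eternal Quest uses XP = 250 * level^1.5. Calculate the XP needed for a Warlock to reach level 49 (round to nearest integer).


XP = 250 * level^1.5
Substitute level = 49:
XP = 250 * 49^1.5
= 250 * 343.0
= 85750

85750 XP


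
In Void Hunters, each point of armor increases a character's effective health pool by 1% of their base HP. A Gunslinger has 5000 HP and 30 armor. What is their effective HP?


EHP = 5000 * (1 + 30/100)
= 5000 * (1 + 0.3)
= 5000 * 1.3
= 6500.0

6500.0 EHP


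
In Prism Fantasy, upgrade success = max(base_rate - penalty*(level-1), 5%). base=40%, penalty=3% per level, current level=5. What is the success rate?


raw_rate = 40 - 3 * (5 - 1)
= 40 - 3 * 4
= 40 - 12
= 28
Apply floor: max(28, 5) = 28%

28%


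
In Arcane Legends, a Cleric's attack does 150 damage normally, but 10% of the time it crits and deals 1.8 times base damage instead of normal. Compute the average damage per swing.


E[dmg] = base * (1 + crit_chance * (crit_mult - 1))
cc as decimal = 10/100 = 0.1
cm - 1 = 1.8 - 1 = 0.8
Bonus factor = 0.1 * 0.8 = 0.08
Total multiplier = 1 + 0.08 = 1.08
Expected damage = 150 * 1.08 = 162.00

162.00 damage


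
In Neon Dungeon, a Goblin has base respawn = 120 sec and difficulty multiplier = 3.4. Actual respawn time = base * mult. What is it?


Respawn time = base * multiplier
= 120 * 3.4
= 408.0 seconds

408.0 seconds


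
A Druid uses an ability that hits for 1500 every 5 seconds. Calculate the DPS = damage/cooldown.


DPS = damage / cooldown
= 1500 / 5
= 300.00

300.00 DPS


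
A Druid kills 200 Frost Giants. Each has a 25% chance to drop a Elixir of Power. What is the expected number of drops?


Expected drops = kills * (drop_rate / 100)
= 200 * (25 / 100)
= 200 * 0.25
= 50.0

50.0 drops


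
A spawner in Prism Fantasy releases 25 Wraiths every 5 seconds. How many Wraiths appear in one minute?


Spawns per minute = count * (60 / interval)
= 25 * (60 / 5)
= 25 * 12.0
= 300.0

300.0 per minute


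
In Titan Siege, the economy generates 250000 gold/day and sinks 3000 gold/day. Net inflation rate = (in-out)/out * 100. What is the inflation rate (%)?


Net gold = 250000 - 3000 = 247000
Inflation rate = net / sunk * 100 = 247000 / 3000 * 100
= 82.333333 * 100
= 8233.33%

8233.33%


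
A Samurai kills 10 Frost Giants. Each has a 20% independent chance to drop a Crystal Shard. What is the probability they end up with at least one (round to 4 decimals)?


P(at least one) = 1 - P(none) = 1 - (1-p)^n
p = 20/100 = 0.2
1 - p = 0.8
(1 - p)^10 = 0.8^10 = 0.107374
P(at least one) = 1 - 0.107374 = 0.8926

0.8926


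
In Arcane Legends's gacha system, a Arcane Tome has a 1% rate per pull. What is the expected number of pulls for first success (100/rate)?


Expected pulls for a geometric distribution = 1/p = 100 / rate%
= 100 / 1
= 100.0

100.0 pulls


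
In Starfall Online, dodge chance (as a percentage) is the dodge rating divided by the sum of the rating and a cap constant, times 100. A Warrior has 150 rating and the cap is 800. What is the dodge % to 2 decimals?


dodge% = 150 / (150 + 800) * 100
= 150 / 950 * 100
= 0.157895 * 100
= 15.79%

15.79%


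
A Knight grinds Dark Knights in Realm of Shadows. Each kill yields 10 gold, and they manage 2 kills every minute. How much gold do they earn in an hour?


Gold per minute = 10 * 2 = 20
Gold per hour = 20 * 60 = 1200

1200 gold/hour


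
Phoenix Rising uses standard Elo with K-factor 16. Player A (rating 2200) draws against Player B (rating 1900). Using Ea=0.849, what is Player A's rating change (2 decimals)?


Elo update: delta = K * (S - Ea), where S = 0.5 (draws)
S - Ea = 0.5 - 0.849 = -0.349
Rating change = 16 * -0.349
= -5.58

-5.58 rating points


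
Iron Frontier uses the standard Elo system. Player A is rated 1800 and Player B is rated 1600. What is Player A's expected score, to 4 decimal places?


Elo expected score: Ea = 1/(1 + 10^((Rb-Ra)/400))
Rb - Ra = 1600 - 1800 = -200
(Rb-Ra)/400 = -200/400 = -0.5
10^-0.5 = 0.316228
Ea = 1/(1 + 0.316228) = 1/1.316228 = 0.7597

0.7597


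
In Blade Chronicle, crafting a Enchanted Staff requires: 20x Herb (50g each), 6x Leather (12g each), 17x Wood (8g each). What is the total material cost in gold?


Cost breakdown:
  Herb: 20 * 50 = 1000
  Leather: 6 * 12 = 72
  Wood: 17 * 8 = 136
Total = 1000 + 72 + 136 = 1208

1208 gold


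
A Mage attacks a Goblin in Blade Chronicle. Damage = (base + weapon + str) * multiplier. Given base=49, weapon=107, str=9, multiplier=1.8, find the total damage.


Sum base + weapon + str = 49 + 107 + 9 = 165
Multiply by 1.8:
165 * 1.8 = 297.0

297.0 damage


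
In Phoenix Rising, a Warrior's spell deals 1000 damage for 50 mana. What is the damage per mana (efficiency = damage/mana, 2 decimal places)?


Efficiency = damage / mana
= 1000 / 50
= 20.00

20.00 dmg/mana


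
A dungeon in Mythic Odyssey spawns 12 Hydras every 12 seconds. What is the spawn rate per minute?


Spawns per minute = count * (60 / interval)
= 12 * (60 / 12)
= 12 * 5.0
= 60.0

60.0 per minute


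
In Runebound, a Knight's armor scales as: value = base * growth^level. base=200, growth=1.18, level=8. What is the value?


value = base * growth^level
= 200 * 1.18^8
= 200 * 3.758859
= 751.77

751.77 armor


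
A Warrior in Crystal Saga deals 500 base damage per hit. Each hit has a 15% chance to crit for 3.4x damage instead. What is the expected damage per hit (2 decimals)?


E[dmg] = base * (1 + crit_chance * (crit_mult - 1))
cc as decimal = 15/100 = 0.15
cm - 1 = 3.4 - 1 = 2.4
Bonus factor = 0.15 * 2.4 = 0.36
Total multiplier = 1 + 0.36 = 1.36
Expected damage = 500 * 1.36 = 680.00

680.00 damage


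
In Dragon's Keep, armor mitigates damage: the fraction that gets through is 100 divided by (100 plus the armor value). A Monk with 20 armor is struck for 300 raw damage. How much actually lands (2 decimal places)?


actual = 300 * 100 / (100 + 20)
= 300 * 100 / 120
= 30000 / 120
= 250.00

250.00 damage


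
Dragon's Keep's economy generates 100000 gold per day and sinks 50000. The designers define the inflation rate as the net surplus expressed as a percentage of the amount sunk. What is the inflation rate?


Net gold = 100000 - 50000 = 50000
Inflation rate = net / sunk * 100 = 50000 / 50000 * 100
= 1.0 * 100
= 100.00%

100.00%


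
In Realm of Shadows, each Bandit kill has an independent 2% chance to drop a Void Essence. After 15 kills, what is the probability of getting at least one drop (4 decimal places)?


P(at least one) = 1 - P(none) = 1 - (1-p)^n
p = 2/100 = 0.02
1 - p = 0.98
(1 - p)^15 = 0.98^15 = 0.738569
P(at least one) = 1 - 0.738569 = 0.2614

0.2614


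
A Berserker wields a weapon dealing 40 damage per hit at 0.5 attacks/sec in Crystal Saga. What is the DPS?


DPS = damage * attack_speed
= 40 * 0.5
= 20.0

20.0 DPS


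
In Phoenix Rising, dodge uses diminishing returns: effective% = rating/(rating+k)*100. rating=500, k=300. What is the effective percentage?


effective% = rating / (rating + k) * 100
= 500 / (500 + 300) * 100
= 500 / 800 * 100
= 0.625 * 100
= 62.50%

62.50%


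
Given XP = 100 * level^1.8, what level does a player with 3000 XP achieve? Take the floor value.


XP = 100 * level^1.8, so level = (XP / 100)^(1/1.8)
= (3000 / 100)^(1/1.8)
= 30.0^0.5556
= 6.6164
Floor: level = 6

level 6


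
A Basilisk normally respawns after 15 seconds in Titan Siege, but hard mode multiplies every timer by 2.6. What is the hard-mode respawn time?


Respawn time = base * multiplier
= 15 * 2.6
= 39.0 seconds

39.0 seconds


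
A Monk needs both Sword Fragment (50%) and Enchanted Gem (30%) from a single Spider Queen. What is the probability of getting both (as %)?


For independent events, P(both) = P(A) * P(B)
= 50% * 30%
= 1500 / 100 %
= 15.0%

15.0%


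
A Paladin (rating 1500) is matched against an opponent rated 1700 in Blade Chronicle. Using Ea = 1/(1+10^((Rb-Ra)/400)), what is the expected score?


Elo expected score: Ea = 1/(1 + 10^((Rb-Ra)/400))
Rb - Ra = 1700 - 1500 = 200
(Rb-Ra)/400 = 200/400 = 0.5
10^0.5 = 3.162278
Ea = 1/(1 + 3.162278) = 1/4.162278 = 0.2403

0.2403


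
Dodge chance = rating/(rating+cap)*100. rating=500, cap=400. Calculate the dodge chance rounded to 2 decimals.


dodge% = 500 / (500 + 400) * 100
= 500 / 900 * 100
= 0.555556 * 100
= 55.56%

55.56%


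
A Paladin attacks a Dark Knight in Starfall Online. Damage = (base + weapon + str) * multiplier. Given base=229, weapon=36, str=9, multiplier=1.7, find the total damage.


Sum base + weapon + str = 229 + 36 + 9 = 274
Multiply by 1.7:
274 * 1.7 = 465.8

465.8 damage


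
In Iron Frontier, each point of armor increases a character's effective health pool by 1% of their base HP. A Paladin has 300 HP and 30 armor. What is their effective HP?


EHP = 300 * (1 + 30/100)
= 300 * (1 + 0.3)
= 300 * 1.3
= 390.0

390.0 EHP


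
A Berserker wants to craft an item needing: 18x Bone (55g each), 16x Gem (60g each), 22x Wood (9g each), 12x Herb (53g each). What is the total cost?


Cost breakdown:
  Bone: 18 * 55 = 990
  Gem: 16 * 60 = 960
  Wood: 22 * 9 = 198
  Herb: 12 * 53 = 636
Total = 990 + 960 + 198 + 636 = 2784

2784 gold


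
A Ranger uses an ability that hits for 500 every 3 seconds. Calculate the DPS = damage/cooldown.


DPS = damage / cooldown
= 500 / 3
= 166.67

166.67 DPS


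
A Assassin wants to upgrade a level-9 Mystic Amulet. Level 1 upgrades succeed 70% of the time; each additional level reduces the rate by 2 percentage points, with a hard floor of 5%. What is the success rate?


raw_rate = 70 - 2 * (9 - 1)
= 70 - 2 * 8
= 70 - 16
= 54
Apply floor: max(54, 5) = 54%

54%


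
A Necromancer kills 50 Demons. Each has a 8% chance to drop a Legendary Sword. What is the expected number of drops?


Expected drops = kills * (drop_rate / 100)
= 50 * (8 / 100)
= 50 * 0.08
= 4.0

4.0 drops


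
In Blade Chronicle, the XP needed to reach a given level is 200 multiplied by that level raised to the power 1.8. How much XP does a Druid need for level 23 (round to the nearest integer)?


XP = 200 * level^1.8
Substitute level = 23:
XP = 200 * 23^1.8
= 200 * 282.5596
= 56512

56512 XP


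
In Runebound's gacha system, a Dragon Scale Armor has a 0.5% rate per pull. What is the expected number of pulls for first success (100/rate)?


Expected pulls for a geometric distribution = 1/p = 100 / rate%
= 100 / 0.5
= 200.0

200.0 pulls


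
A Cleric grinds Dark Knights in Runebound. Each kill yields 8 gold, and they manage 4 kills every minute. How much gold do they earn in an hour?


Gold per minute = 8 * 4 = 32
Gold per hour = 32 * 60 = 1920

1920 gold/hour


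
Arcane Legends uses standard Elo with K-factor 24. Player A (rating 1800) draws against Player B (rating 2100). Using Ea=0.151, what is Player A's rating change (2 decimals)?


Elo update: delta = K * (S - Ea), where S = 0.5 (draws)
S - Ea = 0.5 - 0.151 = 0.349
Rating change = 24 * 0.349
= 8.38

8.38 rating points


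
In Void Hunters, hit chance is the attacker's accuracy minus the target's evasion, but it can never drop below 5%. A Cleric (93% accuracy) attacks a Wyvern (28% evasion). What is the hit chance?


accuracy - evasion = 93 - 28 = 65
Apply floor: max(65, 5) = 65
Hit chance = 65%

65%


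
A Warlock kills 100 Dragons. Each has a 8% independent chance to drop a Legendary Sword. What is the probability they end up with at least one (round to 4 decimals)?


P(at least one) = 1 - P(none) = 1 - (1-p)^n
p = 8/100 = 0.08
1 - p = 0.92
(1 - p)^100 = 0.92^100 = 0.000239
P(at least one) = 1 - 0.000239 = 0.9998

0.9998


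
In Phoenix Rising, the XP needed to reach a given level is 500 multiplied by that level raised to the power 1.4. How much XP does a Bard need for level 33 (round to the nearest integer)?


XP = 500 * level^1.4
Substitute level = 33:
XP = 500 * 33^1.4
= 500 * 133.6348
= 66817

66817 XP


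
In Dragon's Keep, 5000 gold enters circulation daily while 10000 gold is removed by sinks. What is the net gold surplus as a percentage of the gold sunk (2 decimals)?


Net gold = 5000 - 10000 = -5000
Inflation rate = net / sunk * 100 = -5000 / 10000 * 100
= -0.5 * 100
= -50.00%

-50.00%


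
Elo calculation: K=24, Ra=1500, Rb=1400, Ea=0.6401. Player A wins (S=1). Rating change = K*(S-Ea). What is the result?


Elo update: delta = K * (S - Ea), where S = 1 (wins)
S - Ea = 1 - 0.6401 = 0.3599
Rating change = 24 * 0.3599
= 8.64

8.64 rating points


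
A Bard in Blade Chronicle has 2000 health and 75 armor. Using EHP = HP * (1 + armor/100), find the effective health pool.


EHP = 2000 * (1 + 75/100)
= 2000 * (1 + 0.75)
= 2000 * 1.75
= 3500.0

3500.0 EHP


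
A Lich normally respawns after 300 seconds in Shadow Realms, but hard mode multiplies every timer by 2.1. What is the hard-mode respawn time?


Respawn time = base * multiplier
= 300 * 2.1
= 630.0 seconds

630.0 seconds


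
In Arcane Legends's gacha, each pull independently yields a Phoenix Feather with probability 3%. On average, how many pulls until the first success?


Expected pulls for a geometric distribution = 1/p = 100 / rate%
= 100 / 3
= 33.33

33.33 pulls


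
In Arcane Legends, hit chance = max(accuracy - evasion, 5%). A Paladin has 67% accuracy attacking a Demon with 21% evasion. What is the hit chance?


accuracy - evasion = 67 - 21 = 46
Apply floor: max(46, 5) = 46
Hit chance = 46%

46%


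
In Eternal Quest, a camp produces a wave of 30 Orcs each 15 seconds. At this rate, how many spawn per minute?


Spawns per minute = count * (60 / interval)
= 30 * (60 / 15)
= 30 * 4.0
= 120.0

120.0 per minute


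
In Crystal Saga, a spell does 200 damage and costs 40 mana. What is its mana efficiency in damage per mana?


Efficiency = damage / mana
= 200 / 40
= 5.00

5.00 dmg/mana


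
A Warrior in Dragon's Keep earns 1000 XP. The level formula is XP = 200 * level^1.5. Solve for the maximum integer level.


XP = 200 * level^1.5, so level = (XP / 200)^(1/1.5)
= (1000 / 200)^(1/1.5)
= 5.0^0.6667
= 2.924
Floor: level = 2

level 2


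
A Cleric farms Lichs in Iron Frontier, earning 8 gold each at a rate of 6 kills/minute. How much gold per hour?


Gold per minute = 8 * 6 = 48
Gold per hour = 48 * 60 = 2880

2880 gold/hour


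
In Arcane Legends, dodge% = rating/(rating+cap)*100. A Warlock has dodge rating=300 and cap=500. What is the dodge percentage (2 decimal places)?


dodge% = 300 / (300 + 500) * 100
= 300 / 800 * 100
= 0.375 * 100
= 37.50%

37.50%


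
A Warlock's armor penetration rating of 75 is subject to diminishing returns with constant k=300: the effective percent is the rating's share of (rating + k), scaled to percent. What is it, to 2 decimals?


effective% = rating / (rating + k) * 100
= 75 / (75 + 300) * 100
= 75 / 375 * 100
= 0.2 * 100
= 20.00%

20.00%


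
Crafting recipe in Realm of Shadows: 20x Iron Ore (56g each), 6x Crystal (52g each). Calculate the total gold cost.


Cost breakdown:
  Iron Ore: 20 * 56 = 1120
  Crystal: 6 * 52 = 312
Total = 1120 + 312 = 1432

1432 gold


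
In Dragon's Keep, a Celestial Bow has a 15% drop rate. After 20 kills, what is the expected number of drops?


Expected drops = kills * (drop_rate / 100)
= 20 * (15 / 100)
= 20 * 0.15
= 3.0

3.0 drops


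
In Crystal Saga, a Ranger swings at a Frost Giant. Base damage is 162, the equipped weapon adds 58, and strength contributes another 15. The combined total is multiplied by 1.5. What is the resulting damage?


Sum base + weapon + str = 162 + 58 + 15 = 235
Multiply by 1.5:
235 * 1.5 = 352.5

352.5 damage


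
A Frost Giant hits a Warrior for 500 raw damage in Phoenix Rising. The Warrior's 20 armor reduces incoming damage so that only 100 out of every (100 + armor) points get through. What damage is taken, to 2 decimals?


actual = 500 * 100 / (100 + 20)
= 500 * 100 / 120
= 50000 / 120
= 416.67

416.67 damage


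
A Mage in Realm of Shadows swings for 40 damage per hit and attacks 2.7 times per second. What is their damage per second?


DPS = damage * attack_speed
= 40 * 2.7
= 108.0

108.0 DPS


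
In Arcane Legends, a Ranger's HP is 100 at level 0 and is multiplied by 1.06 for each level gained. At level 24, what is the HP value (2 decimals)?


value = base * growth^level
= 100 * 1.06^24
= 100 * 4.048935
= 404.89

404.89 HP


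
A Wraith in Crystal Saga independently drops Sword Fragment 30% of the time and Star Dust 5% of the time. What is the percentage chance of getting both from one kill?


For independent events, P(both) = P(A) * P(B)
= 30% * 5%
= 150 / 100 %
= 1.5%

1.5%


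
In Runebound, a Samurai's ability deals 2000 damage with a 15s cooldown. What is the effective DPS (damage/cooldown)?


DPS = damage / cooldown
= 2000 / 15
= 133.33

133.33 DPS


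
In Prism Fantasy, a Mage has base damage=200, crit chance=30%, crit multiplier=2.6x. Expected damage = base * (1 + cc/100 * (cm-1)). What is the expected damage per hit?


E[dmg] = base * (1 + crit_chance * (crit_mult - 1))
cc as decimal = 30/100 = 0.3
cm - 1 = 2.6 - 1 = 1.6
Bonus factor = 0.3 * 1.6 = 0.48
Total multiplier = 1 + 0.48 = 1.48
Expected damage = 200 * 1.48 = 296.00

296.00 damage


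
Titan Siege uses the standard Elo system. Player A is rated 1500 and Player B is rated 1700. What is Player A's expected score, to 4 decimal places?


Elo expected score: Ea = 1/(1 + 10^((Rb-Ra)/400))
Rb - Ra = 1700 - 1500 = 200
(Rb-Ra)/400 = 200/400 = 0.5
10^0.5 = 3.162278
Ea = 1/(1 + 3.162278) = 1/4.162278 = 0.2403

0.2403


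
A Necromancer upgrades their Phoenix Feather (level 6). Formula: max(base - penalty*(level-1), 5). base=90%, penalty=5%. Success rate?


raw_rate = 90 - 5 * (6 - 1)
= 90 - 5 * 5
= 90 - 25
= 65
Apply floor: max(65, 5) = 65%

65%


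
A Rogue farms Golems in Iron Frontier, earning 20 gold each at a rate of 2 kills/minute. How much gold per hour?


Gold per minute = 20 * 2 = 40
Gold per hour = 40 * 60 = 2400

2400 gold/hour


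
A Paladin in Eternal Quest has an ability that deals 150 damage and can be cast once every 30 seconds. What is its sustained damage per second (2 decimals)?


DPS = damage / cooldown
= 150 / 30
= 5.00

5.00 DPS


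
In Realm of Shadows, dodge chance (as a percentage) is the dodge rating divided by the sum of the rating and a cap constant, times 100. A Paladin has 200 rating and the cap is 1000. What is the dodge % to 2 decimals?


dodge% = 200 / (200 + 1000) * 100
= 200 / 1200 * 100
= 0.166667 * 100
= 16.67%

16.67%


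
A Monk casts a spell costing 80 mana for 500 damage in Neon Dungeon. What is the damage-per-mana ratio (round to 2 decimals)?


Efficiency = damage / mana
= 500 / 80
= 6.25

6.25 dmg/mana


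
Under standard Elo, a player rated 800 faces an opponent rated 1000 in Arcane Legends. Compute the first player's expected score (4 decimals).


Elo expected score: Ea = 1/(1 + 10^((Rb-Ra)/400))
Rb - Ra = 1000 - 800 = 200
(Rb-Ra)/400 = 200/400 = 0.5
10^0.5 = 3.162278
Ea = 1/(1 + 3.162278) = 1/4.162278 = 0.2403

0.2403


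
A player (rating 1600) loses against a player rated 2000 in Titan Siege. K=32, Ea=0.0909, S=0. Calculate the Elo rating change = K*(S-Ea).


Elo update: delta = K * (S - Ea), where S = 0 (loses)
S - Ea = 0 - 0.0909 = -0.0909
Rating change = 32 * -0.0909
= -2.91

-2.91 rating points


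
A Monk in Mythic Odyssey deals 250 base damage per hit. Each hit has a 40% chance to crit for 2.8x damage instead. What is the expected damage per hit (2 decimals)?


E[dmg] = base * (1 + crit_chance * (crit_mult - 1))
cc as decimal = 40/100 = 0.4
cm - 1 = 2.8 - 1 = 1.8
Bonus factor = 0.4 * 1.8 = 0.72
Total multiplier = 1 + 0.72 = 1.72
Expected damage = 250 * 1.72 = 430.00

430.00 damage


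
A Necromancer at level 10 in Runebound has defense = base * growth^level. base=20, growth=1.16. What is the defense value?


value = base * growth^level
= 20 * 1.16^10
= 20 * 4.411435
= 88.23

88.23 defense


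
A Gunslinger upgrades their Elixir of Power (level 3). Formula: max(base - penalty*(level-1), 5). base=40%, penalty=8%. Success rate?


raw_rate = 40 - 8 * (3 - 1)
= 40 - 8 * 2
= 40 - 16
= 24
Apply floor: max(24, 5) = 24%

24%


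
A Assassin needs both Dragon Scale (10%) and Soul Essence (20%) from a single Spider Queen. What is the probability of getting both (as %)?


For independent events, P(both) = P(A) * P(B)
= 10% * 20%
= 200 / 100 %
= 2.0%

2.0%


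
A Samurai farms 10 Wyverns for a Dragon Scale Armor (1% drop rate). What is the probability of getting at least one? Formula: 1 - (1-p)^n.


P(at least one) = 1 - P(none) = 1 - (1-p)^n
p = 1/100 = 0.01
1 - p = 0.99
(1 - p)^10 = 0.99^10 = 0.904382
P(at least one) = 1 - 0.904382 = 0.0956

0.0956


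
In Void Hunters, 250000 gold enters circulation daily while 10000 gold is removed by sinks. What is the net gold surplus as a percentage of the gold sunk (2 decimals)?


Net gold = 250000 - 10000 = 240000
Inflation rate = net / sunk * 100 = 240000 / 10000 * 100
= 24.0 * 100
= 2400.00%

2400.00%


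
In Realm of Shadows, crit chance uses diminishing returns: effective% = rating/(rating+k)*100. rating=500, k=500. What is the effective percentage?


effective% = rating / (rating + k) * 100
= 500 / (500 + 500) * 100
= 500 / 1000 * 100
= 0.5 * 100
= 50.00%

50.00%


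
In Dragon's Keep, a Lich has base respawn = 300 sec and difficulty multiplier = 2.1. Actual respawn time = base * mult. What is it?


Respawn time = base * multiplier
= 300 * 2.1
= 630.0 seconds

630.0 seconds


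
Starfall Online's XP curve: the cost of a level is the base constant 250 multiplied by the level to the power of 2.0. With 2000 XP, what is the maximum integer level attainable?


XP = 250 * level^2.0, so level = (XP / 250)^(1/2.0)
= (2000 / 250)^(1/2.0)
= 8.0^0.5
= 2.8284
Floor: level = 2

level 2


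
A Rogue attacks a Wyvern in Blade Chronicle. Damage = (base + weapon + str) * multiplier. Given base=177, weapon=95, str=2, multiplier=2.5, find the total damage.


Sum base + weapon + str = 177 + 95 + 2 = 274
Multiply by 2.5:
274 * 2.5 = 685.0

685.0 damage


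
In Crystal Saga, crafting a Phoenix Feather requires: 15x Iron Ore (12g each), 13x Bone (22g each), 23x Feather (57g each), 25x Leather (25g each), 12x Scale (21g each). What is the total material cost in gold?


Cost breakdown:
  Iron Ore: 15 * 12 = 180
  Bone: 13 * 22 = 286
  Feather: 23 * 57 = 1311
  Leather: 25 * 25 = 625
  Scale: 12 * 21 = 252
Total = 180 + 286 + 1311 + 625 + 252 = 2654

2654 gold


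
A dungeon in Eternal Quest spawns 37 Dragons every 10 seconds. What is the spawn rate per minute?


Spawns per minute = count * (60 / interval)
= 37 * (60 / 10)
= 37 * 6.0
= 222.0

222.0 per minute


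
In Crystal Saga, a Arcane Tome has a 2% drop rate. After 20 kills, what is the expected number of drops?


Expected drops = kills * (drop_rate / 100)
= 20 * (2 / 100)
= 20 * 0.02
= 0.4

0.4 drops


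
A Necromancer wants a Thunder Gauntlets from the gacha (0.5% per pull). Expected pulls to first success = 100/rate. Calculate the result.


Expected pulls for a geometric distribution = 1/p = 100 / rate%
= 100 / 0.5
= 200.0

200.0 pulls


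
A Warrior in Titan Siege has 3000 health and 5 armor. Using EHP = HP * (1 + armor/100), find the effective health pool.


EHP = 3000 * (1 + 5/100)
= 3000 * (1 + 0.05)
= 3000 * 1.05
= 3150.0

3150.0 EHP


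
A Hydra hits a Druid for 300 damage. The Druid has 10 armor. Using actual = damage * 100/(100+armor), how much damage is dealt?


actual = 300 * 100 / (100 + 10)
= 300 * 100 / 110
= 30000 / 110
= 272.73

272.73 damage


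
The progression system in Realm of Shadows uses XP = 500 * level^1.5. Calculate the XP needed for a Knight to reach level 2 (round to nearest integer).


XP = 500 * level^1.5
Substitute level = 2:
XP = 500 * 2^1.5
= 500 * 2.8284
= 1414

1414 XP


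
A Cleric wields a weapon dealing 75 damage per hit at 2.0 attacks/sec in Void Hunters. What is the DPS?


DPS = damage * attack_speed
= 75 * 2.0
= 150.0

150.0 DPS


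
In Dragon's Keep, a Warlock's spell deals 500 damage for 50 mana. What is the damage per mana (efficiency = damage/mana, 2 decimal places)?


Efficiency = damage / mana
= 500 / 50
= 10.00

10.00 dmg/mana


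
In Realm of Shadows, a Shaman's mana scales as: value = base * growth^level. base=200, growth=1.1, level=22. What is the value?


value = base * growth^level
= 200 * 1.1^22
= 200 * 8.1402749
= 1628.05

1628.05 mana


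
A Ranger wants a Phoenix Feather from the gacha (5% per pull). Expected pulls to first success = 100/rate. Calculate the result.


Expected pulls for a geometric distribution = 1/p = 100 / rate%
= 100 / 5
= 20.0

20.0 pulls


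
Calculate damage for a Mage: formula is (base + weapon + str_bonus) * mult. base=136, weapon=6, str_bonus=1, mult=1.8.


Sum base + weapon + str = 136 + 6 + 1 = 143
Multiply by 1.8:
143 * 1.8 = 257.4

257.4 damage


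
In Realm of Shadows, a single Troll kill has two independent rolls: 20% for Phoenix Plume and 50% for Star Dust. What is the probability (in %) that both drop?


For independent events, P(both) = P(A) * P(B)
= 20% * 50%
= 1000 / 100 %
= 10.0%

10.0%


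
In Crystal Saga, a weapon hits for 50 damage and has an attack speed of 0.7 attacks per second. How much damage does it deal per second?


DPS = damage * attack_speed
= 50 * 0.7
= 35.0

35.0 DPS


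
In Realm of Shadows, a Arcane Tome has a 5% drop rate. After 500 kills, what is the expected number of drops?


Expected drops = kills * (drop_rate / 100)
= 500 * (5 / 100)
= 500 * 0.05
= 25.0

25.0 drops


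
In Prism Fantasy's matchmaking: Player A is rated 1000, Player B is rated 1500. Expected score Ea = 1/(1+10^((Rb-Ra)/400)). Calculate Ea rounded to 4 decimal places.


Elo expected score: Ea = 1/(1 + 10^((Rb-Ra)/400))
Rb - Ra = 1500 - 1000 = 500
(Rb-Ra)/400 = 500/400 = 1.25
10^1.25 = 17.782794
Ea = 1/(1 + 17.782794) = 1/18.782794 = 0.0532

0.0532


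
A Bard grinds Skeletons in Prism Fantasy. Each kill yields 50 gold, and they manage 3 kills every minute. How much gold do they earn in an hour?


Gold per minute = 50 * 3 = 150
Gold per hour = 150 * 60 = 9000

9000 gold/hour


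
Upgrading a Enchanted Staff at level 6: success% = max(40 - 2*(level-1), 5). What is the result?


raw_rate = 40 - 2 * (6 - 1)
= 40 - 2 * 5
= 40 - 10
= 30
Apply floor: max(30, 5) = 30%

30%


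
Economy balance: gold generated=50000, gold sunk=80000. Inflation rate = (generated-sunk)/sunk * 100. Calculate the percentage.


Net gold = 50000 - 80000 = -30000
Inflation rate = net / sunk * 100 = -30000 / 80000 * 100
= -0.375 * 100
= -37.50%

-37.50%


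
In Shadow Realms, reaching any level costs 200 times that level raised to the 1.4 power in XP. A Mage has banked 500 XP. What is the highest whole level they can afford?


XP = 200 * level^1.4, so level = (XP / 200)^(1/1.4)
= (500 / 200)^(1/1.4)
= 2.5^0.7143
= 1.9242
Floor: level = 1

level 1


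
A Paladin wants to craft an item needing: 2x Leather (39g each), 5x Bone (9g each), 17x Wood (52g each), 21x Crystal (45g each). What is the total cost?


Cost breakdown:
  Leather: 2 * 39 = 78
  Bone: 5 * 9 = 45
  Wood: 17 * 52 = 884
  Crystal: 21 * 45 = 945
Total = 78 + 45 + 884 + 945 = 1952

1952 gold


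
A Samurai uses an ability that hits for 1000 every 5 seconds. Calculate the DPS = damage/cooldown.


DPS = damage / cooldown
= 1000 / 5
= 200.00

200.00 DPS


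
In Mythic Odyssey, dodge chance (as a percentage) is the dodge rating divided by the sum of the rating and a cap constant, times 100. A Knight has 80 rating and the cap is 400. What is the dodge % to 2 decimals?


dodge% = 80 / (80 + 400) * 100
= 80 / 480 * 100
= 0.166667 * 100
= 16.67%

16.67%


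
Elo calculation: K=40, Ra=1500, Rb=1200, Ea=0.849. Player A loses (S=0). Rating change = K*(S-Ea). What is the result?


Elo update: delta = K * (S - Ea), where S = 0 (loses)
S - Ea = 0 - 0.849 = -0.849
Rating change = 40 * -0.849
= -33.96

-33.96 rating points


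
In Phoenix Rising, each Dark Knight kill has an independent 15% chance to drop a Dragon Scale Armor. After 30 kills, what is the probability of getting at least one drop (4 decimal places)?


P(at least one) = 1 - P(none) = 1 - (1-p)^n
p = 15/100 = 0.15
1 - p = 0.85
(1 - p)^30 = 0.85^30 = 0.007631
P(at least one) = 1 - 0.007631 = 0.9924

0.9924


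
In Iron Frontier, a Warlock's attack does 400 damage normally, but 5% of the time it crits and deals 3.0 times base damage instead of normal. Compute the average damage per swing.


E[dmg] = base * (1 + crit_chance * (crit_mult - 1))
cc as decimal = 5/100 = 0.05
cm - 1 = 3.0 - 1 = 2.0
Bonus factor = 0.05 * 2.0 = 0.1
Total multiplier = 1 + 0.1 = 1.1
Expected damage = 400 * 1.1 = 440.00

440.00 damage


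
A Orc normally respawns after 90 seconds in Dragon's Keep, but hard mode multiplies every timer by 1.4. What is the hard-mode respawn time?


Respawn time = base * multiplier
= 90 * 1.4
= 126.0 seconds

126.0 seconds


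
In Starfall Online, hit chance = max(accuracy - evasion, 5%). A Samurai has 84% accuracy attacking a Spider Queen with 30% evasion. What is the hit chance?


accuracy - evasion = 84 - 30 = 54
Apply floor: max(54, 5) = 54
Hit chance = 54%

54%


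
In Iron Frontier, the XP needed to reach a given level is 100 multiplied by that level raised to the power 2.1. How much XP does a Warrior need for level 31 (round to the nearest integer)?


XP = 100 * level^2.1
Substitute level = 31:
XP = 100 * 31^2.1
= 100 * 1354.7512
= 135475

135475 XP


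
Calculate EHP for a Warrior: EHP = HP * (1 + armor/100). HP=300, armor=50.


EHP = 300 * (1 + 50/100)
= 300 * (1 + 0.5)
= 300 * 1.5
= 450.0

450.0 EHP


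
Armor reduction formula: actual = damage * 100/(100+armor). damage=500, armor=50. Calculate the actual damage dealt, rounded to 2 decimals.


actual = 500 * 100 / (100 + 50)
= 500 * 100 / 150
= 50000 / 150
= 333.33

333.33 damage


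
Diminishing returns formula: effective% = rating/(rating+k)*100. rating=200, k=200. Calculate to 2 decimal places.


effective% = rating / (rating + k) * 100
= 200 / (200 + 200) * 100
= 200 / 400 * 100
= 0.5 * 100
= 50.00%

50.00%


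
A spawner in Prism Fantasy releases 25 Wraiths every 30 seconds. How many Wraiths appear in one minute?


Spawns per minute = count * (60 / interval)
= 25 * (60 / 30)
= 25 * 2.0
= 50.0

50.0 per minute


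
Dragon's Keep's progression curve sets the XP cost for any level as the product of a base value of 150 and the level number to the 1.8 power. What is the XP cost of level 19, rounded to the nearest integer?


XP = 150 * level^1.8
Substitute level = 19:
XP = 150 * 19^1.8
= 150 * 200.3348
= 30050

30050 XP


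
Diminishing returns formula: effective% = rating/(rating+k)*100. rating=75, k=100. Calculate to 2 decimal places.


effective% = rating / (rating + k) * 100
= 75 / (75 + 100) * 100
= 75 / 175 * 100
= 0.428571 * 100
= 42.86%

42.86%


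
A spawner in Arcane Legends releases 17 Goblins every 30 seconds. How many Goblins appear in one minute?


Spawns per minute = count * (60 / interval)
= 17 * (60 / 30)
= 17 * 2.0
= 34.0

34.0 per minute


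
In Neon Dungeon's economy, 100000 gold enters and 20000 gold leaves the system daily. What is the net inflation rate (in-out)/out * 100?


Net gold = 100000 - 20000 = 80000
Inflation rate = net / sunk * 100 = 80000 / 20000 * 100
= 4.0 * 100
= 400.00%

400.00%


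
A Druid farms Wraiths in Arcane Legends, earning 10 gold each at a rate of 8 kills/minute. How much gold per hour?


Gold per minute = 10 * 8 = 80
Gold per hour = 80 * 60 = 4800

4800 gold/hour


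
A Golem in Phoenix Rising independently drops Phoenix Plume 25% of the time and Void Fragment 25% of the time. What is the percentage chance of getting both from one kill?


For independent events, P(both) = P(A) * P(B)
= 25% * 25%
= 625 / 100 %
= 6.25%

6.25%


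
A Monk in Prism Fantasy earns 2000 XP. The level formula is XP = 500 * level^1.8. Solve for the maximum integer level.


XP = 500 * level^1.8, so level = (XP / 500)^(1/1.8)
= (2000 / 500)^(1/1.8)
= 4.0^0.5556
= 2.1601
Floor: level = 2

level 2


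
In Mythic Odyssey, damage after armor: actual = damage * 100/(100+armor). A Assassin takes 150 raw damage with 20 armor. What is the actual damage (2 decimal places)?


actual = 150 * 100 / (100 + 20)
= 150 * 100 / 120
= 15000 / 120
= 125.00

125.00 damage


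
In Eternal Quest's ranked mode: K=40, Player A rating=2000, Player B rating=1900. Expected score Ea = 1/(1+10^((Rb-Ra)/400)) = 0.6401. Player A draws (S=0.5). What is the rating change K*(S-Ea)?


Elo update: delta = K * (S - Ea), where S = 0.5 (draws)
S - Ea = 0.5 - 0.6401 = -0.1401
Rating change = 40 * -0.1401
= -5.60

-5.60 rating points


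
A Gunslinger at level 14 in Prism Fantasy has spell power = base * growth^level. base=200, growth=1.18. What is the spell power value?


value = base * growth^level
= 200 * 1.18^14
= 200 * 10.147244
= 2029.45

2029.45 spell power


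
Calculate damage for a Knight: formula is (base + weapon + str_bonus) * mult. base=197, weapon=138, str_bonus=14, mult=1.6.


Sum base + weapon + str = 197 + 138 + 14 = 349
Multiply by 1.6:
349 * 1.6 = 558.4

558.4 damage


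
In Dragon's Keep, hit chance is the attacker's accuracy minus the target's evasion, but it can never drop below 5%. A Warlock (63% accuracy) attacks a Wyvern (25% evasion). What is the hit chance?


accuracy - evasion = 63 - 25 = 38
Apply floor: max(38, 5) = 38
Hit chance = 38%

38%


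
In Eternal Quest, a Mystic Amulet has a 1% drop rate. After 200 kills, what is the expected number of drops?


Expected drops = kills * (drop_rate / 100)
= 200 * (1 / 100)
= 200 * 0.01
= 2.0

2.0 drops


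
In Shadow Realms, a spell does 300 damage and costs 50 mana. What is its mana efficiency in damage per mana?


Efficiency = damage / mana
= 300 / 50
= 6.00

6.00 dmg/mana


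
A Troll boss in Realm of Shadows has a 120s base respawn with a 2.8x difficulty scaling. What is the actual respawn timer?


Respawn time = base * multiplier
= 120 * 2.8
= 336.0 seconds

336.0 seconds


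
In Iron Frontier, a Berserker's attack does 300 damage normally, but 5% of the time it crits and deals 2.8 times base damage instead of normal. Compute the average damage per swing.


E[dmg] = base * (1 + crit_chance * (crit_mult - 1))
cc as decimal = 5/100 = 0.05
cm - 1 = 2.8 - 1 = 1.8
Bonus factor = 0.05 * 1.8 = 0.09
Total multiplier = 1 + 0.09 = 1.09
Expected damage = 300 * 1.09 = 327.00

327.00 damage
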